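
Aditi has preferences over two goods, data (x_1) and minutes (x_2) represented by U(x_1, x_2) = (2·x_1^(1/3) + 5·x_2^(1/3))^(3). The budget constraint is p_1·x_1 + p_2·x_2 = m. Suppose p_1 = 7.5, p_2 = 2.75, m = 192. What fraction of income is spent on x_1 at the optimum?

share on x_1 = 0.1328

From the CES first-order condition, (2/5)·(x_2/x_1)^(2/3) = p_1/p_2.
Solve for the ratio: x_2/x_1 = [(5/2)·p_1/p_2]^(1.5).
With the ratio pinned down, the budget gives x_1* = m/(p_1 + p_2·(x_2/x_1)) and x_2* = (x_2/x_1)·x_1*.
Numerically x_2/x_1 = 17.803397, so x_1* = 192/(7.5 + 2.75·17.803397) = 3.4007 and x_2* = 17.803397·3.4007 = 60.5436.
Expenditure on x_1: 7.5·3.4007 = 25.5051; share = 0.1328.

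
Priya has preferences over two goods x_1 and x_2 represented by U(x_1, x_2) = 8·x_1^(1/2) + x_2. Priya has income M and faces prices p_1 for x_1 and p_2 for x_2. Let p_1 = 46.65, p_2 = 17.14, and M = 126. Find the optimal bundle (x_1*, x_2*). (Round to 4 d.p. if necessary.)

Solve: √x_1 = 4·p_2/p_1, so x_1*(p_1,p_2) = (4·p_2/p_1)², and x_2* = (M − p_1·x_1*)/p_2.
Plugging in: x_1* = (4·17.14/46.65)² = 2.1599, x_2* = 1.4726.

x_1* = 2.1599, x_2* = 1.4726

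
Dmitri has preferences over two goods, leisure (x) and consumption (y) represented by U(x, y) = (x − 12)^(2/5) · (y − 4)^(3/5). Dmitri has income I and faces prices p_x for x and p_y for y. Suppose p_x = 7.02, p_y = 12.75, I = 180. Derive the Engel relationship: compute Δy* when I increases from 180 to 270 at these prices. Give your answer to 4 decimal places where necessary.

This is Cobb-Douglas in (x−12, y−4): tangency gives 0.4·p_y·(y−4) = 0.6·p_x·(x−12).
After buying the subsistence bundle (12, 4), a share 0.4 of the remaining income goes to x: x* = 12 + 0.4·(I − 12p_x − 4p_y)/p_x.
Discretionary income = 180 − 12·7.02 − 4·12.75 = 44.76; y* = 4 + 0.6·44.76/12.75 = 6.1064.
At I' = 270: y* = 10.3416. Change: 10.3416 − 6.1064 = 4.2353.

Δy* = 4.2353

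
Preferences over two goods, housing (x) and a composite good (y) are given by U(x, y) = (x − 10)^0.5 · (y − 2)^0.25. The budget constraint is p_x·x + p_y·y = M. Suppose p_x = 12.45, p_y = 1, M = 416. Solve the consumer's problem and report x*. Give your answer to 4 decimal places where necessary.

Let x' = x−10, y' = y−2. MRS = 2·y'/x' = p_x/p_y.
After buying the subsistence bundle (10, 2), a share 2/3 of the remaining income goes to x: x* = 10 + 2/3·(M − 10p_x − 2p_y)/p_x.
Discretionary income = 416 − 10·12.45 − 2·1 = 289.5; x* = 10 + 2/3·289.5/12.45 = 25.502.

x* = 25.502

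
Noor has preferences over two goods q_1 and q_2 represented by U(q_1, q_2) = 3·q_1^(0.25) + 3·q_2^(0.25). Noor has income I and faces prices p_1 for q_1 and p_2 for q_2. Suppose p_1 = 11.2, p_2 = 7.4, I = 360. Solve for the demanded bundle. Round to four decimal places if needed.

q_1* = 14.9631, q_2* = 26.0018

Substitute q_2 = (q_2/q_1)·q_1 into the budget: q_1* = I/(p_1 + p_2·(q_2/q_1)).
Numerically q_2/q_1 = 1.737728, so q_1* = 360/(11.2 + 7.4·1.737728) = 14.9631 and q_2* = 1.737728·14.9631 = 26.0018.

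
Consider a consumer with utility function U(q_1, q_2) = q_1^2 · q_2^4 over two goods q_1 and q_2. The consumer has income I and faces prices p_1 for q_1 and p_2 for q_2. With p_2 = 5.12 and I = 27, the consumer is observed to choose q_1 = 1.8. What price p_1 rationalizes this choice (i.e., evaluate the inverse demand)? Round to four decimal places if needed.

p_1 = 5

Tangency: MRS = (1/2)·q_2/q_1 = p_1/p_2.
So 2·p_2·q_2 = 4·p_1·q_1; combined with the budget, a share 1/3 of income goes to q_1.
Demand: q_1*(p_1,p_2,I) = 1/3·I/p_1 and q_2* = 2/3·I/p_2.
Set q_1* = 1.8 in the demand function and solve for p_1: p_1 = 5.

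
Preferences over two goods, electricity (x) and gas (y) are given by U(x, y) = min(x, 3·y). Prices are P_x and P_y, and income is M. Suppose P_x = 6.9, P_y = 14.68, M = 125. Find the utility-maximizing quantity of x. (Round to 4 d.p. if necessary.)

x* = 10.5992

Leontief preferences: the optimum is at the kink where x/3 = y/1, i.e. y = (1/3)·x.
Budget: P_x·x + P_y·(1/3)·x = M, so (3·P_x + P_y)·x = 3·M.
Demand: x*(P_x,P_y,M) = 3·M/(3·P_x + P_y), y* = M/(3·P_x + P_y).
Here 3·6.9 + 14.68 = 35.38, giving x* = 10.5992.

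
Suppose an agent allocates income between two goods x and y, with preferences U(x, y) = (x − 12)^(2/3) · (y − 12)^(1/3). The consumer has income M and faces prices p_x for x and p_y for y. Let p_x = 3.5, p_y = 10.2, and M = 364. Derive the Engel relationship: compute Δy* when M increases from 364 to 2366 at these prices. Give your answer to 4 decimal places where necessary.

This is Cobb-Douglas in (x−12, y−12): tangency gives 2/3·p_y·(y−12) = 1/3·p_x·(x−12).
Substituting into the budget: x* = 12 + 2/3·(M − 12·p_x − 12·p_y)/p_x, and y* = 12 + 1/3·(…)/p_y.
Discretionary income = 364 − 12·3.5 − 12·10.2 = 199.6; y* = 12 + 1/3·199.6/10.2 = 18.5229.
At M' = 2366: y* = 83.9477. Change: 83.9477 − 18.5229 = 65.4248.

Δy* = 65.4248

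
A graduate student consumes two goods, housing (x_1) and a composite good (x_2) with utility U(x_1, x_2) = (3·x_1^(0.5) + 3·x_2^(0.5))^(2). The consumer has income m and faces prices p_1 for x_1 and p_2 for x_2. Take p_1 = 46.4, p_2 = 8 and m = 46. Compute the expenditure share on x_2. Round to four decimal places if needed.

share on x_2 = 0.8529

MRS = MU_x_1/MU_x_2 = (x_2/x_1)^(0.5). Set equal to p_1/p_2.
Hence x_2/x_1 = (p_1/p_2)^(1/(0.5)), i.e. raised to the 2 power.
Substitute x_2 = (x_2/x_1)·x_1 into the budget: x_1* = m/(p_1 + p_2·(x_2/x_1)).
Numerically x_2/x_1 = 33.64, so x_1* = 46/(46.4 + 8·33.64) = 0.1458 and x_2* = 33.64·0.1458 = 4.9044.
Expenditure on x_2: 8·4.9044 = 39.2353; share = 0.8529.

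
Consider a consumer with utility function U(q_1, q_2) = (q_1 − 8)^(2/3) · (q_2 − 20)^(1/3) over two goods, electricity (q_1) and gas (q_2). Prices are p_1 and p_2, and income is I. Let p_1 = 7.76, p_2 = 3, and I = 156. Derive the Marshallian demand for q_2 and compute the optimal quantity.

q_2* = 23.7689

Let q_1' = q_1−8, q_2' = q_2−20. MRS = 2·q_2'/q_1' = p_1/p_2.
After buying the subsistence bundle (8, 20), a share 2/3 of the remaining income goes to q_1: q_1* = 8 + 2/3·(I − 8p_1 − 20p_2)/p_1.
Discretionary income = 156 − 8·7.76 − 20·3 = 33.92; q_2* = 20 + 1/3·33.92/3 = 23.7689.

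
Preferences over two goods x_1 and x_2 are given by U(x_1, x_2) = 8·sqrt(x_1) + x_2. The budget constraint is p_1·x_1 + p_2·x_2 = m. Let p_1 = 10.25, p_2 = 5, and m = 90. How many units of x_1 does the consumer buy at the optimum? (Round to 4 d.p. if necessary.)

x_1* = 3.8073

Set MRS = p_1/p_2: 4·x_1^(−1/2) = p_1/p_2.
Thus x_1* = (4·p_2/p_1)² — independent of m — with the rest of income spent on x_2.
Plugging in: x_1* = (4·5/10.25)² = 3.8073.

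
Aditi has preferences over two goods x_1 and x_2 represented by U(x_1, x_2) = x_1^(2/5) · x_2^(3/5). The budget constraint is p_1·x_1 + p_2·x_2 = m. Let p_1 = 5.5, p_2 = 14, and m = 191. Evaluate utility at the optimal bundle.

MU_x_1/MU_x_2 = (0.4·x_2)/(0.6·x_1); tangency sets this equal to p_1/p_2.
So 0.4·p_2·x_2 = 0.6·p_1·x_1; combined with the budget, a share 0.4 of income goes to x_1.
Demand: x_1*(p_1,p_2,m) = 0.4·m/p_1 and x_2* = 0.6·m/p_2.
At p_1=5.5, p_2=14, m=191: x_1* = 0.4·191/5.5 = 13.8909, x_2* = 8.1857.
Utility at the optimum: U(13.8909, 8.1857) = 10.1141.

V = 10.1141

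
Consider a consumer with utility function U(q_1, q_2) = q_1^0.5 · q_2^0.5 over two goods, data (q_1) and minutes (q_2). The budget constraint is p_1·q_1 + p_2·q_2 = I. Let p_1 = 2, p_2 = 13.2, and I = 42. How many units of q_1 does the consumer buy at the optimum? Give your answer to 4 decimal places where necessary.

q_1* = 10.5

Tangency: MRS = q_2/q_1 = p_1/p_2.
Rearranging, p_2·q_2 = p_1·q_1. Substituting into the budget gives p_1·q_1·(1 + 1) = I.
Demand: q_1*(p_1,p_2,I) = 0.5·I/p_1 and q_2* = 0.5·I/p_2.
At p_1=2, p_2=13.2, I=42: q_1* = 0.5·42/2 = 10.5.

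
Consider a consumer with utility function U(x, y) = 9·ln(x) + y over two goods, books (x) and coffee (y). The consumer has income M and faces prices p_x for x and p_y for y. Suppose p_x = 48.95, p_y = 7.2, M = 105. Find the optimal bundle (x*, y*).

x* = 1.3238, y* = 5.5833

MU_x = 9/x, MU_y = 1. Tangency: 9/x = p_x/p_y.
So x*(p_x,p_y) = 9·p_y/p_x, independent of income; and y* = (M − 9·p_y)/p_y.
At the given prices: x* = 9·7.2/48.95 = 1.3238, and y* = 5.5833.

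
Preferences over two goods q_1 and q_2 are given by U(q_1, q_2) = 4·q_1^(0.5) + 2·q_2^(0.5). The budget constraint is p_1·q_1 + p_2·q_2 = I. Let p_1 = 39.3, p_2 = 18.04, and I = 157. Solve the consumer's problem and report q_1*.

q_1* = 2.5863

From the CES first-order condition, 2·(q_2/q_1)^(0.5) = p_1/p_2.
Solve for the ratio: q_2/q_1 = [(1/2)·p_1/p_2]^(2).
Substitute q_2 = (q_2/q_1)·q_1 into the budget: q_1* = I/(p_1 + p_2·(q_2/q_1)).
Numerically q_2/q_1 = 1.186457, so q_1* = 157/(39.3 + 18.04·1.186457) = 2.5863.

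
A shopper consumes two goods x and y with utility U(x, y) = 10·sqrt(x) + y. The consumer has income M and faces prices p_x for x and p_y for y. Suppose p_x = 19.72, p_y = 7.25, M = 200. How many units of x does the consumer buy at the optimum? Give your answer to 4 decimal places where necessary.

Utility is quasi-linear in y; the FOC for x is 5/√x = p_x/p_y.
Thus x* = (5·p_y/p_x)² — independent of M — with the rest of income spent on y.
Plugging in: x* = (5·7.25/19.72)² = 3.3791.

x* = 3.3791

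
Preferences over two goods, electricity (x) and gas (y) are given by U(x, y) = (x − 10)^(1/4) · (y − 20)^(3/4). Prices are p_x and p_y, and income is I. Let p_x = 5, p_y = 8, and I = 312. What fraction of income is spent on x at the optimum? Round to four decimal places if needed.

After buying the subsistence bundle (10, 20), a share 0.25 of the remaining income goes to x: x* = 10 + 0.25·(I − 10p_x − 20p_y)/p_x.
Discretionary income = 312 − 10·5 − 20·8 = 102; x* = 10 + 0.25·102/5 = 15.1; y* = 20 + 0.75·102/8 = 29.5625.
Expenditure on x: 5·15.1 = 75.5; share = 0.242.

share on x = 0.242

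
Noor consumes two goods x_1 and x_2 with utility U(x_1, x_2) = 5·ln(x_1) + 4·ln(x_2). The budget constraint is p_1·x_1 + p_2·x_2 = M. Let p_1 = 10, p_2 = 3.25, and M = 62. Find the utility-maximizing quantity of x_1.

x_1* = 3.4444

MU_x_1/MU_x_2 = (5·x_2)/(4·x_1); tangency sets this equal to p_1/p_2.
Rearranging, p_2·x_2 = (4/5)·p_1·x_1. Substituting into the budget gives p_1·x_1·(1 + (4/5)) = M.
Demand: x_1*(p_1,p_2,M) = 5/9·M/p_1 and x_2* = 4/9·M/p_2.
At p_1=10, p_2=3.25, M=62: x_1* = 5/9·62/10 = 3.4444.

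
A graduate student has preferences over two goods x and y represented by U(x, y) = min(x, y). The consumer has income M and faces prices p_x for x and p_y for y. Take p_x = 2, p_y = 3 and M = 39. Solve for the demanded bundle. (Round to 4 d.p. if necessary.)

x* = 7.8, y* = 7.8

Leontief preferences: the optimum is at the kink where x/1 = y/1, i.e. y = x.
Budget: p_x·x + p_y·x = M, so (p_x + p_y)·x = M.
Demand: x*(p_x,p_y,M) = M/(p_x + p_y), y* = M/(p_x + p_y).
Here 2 + 3 = 5, giving x* = 7.8 and y* = 7.8.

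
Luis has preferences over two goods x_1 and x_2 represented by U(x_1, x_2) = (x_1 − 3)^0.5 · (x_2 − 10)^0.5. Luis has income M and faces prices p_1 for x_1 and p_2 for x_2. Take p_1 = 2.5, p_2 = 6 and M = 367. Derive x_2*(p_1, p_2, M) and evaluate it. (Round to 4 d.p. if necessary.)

Let x_1' = x_1−3, x_2' = x_2−10. MRS = x_2'/x_1' = p_1/p_2.
After buying the subsistence bundle (3, 10), a share 0.5 of the remaining income goes to x_1: x_1* = 3 + 0.5·(M − 3p_1 − 10p_2)/p_1.
Discretionary income = 367 − 3·2.5 − 10·6 = 299.5; x_2* = 10 + 0.5·299.5/6 = 34.9583.

x_2* = 34.9583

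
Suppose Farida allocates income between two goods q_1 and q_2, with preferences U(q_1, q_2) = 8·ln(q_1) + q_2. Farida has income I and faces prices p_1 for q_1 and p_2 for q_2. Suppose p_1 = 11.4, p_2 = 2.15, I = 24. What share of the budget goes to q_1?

Set MRS = p_1/p_2: (8/q_1)/1 = p_1/p_2.
So q_1*(p_1,p_2) = 8·p_2/p_1, independent of income; and q_2* = (I − 8·p_2)/p_2.
At the given prices: q_1* = 8·2.15/11.4 = 1.5088, and q_2* = 3.1628.
Expenditure on q_1: 11.4·1.5088 = 17.2; share = 0.7167.

share on q_1 = 0.7167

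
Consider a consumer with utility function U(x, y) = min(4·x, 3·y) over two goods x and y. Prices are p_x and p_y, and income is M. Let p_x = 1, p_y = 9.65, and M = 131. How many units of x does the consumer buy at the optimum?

x* = 9.4471

With perfect complements, no substitution: consume in ratio x:y = 3:4.
Budget: p_x·x + p_y·(4/3)·x = M, so (3·p_x + 4·p_y)·x = 3·M.
Demand: x*(p_x,p_y,M) = 3·M/(3·p_x + 4·p_y), y* = 4·M/(3·p_x + 4·p_y).
Here 3·1 + 4·9.65 = 41.6, giving x* = 9.4471.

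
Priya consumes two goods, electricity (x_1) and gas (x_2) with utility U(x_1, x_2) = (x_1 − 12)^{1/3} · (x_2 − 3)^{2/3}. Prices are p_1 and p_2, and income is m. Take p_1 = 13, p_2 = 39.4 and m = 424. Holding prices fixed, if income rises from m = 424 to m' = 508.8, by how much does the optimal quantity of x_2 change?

Δx_2* = 1.4349

Substituting into the budget: x_1* = 12 + 1/3·(m − 12·p_1 − 3·p_2)/p_1, and x_2* = 3 + 2/3·(…)/p_2.
Discretionary income = 424 − 12·13 − 3·39.4 = 149.8; x_2* = 3 + 2/3·149.8/39.4 = 5.5347.
At m' = 508.8: x_2* = 6.9695. Change: 6.9695 − 5.5347 = 1.4349.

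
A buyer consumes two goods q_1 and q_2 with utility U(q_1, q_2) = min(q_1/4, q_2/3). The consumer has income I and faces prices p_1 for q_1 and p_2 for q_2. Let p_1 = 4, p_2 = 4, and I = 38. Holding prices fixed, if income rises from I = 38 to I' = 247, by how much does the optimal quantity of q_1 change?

With perfect complements, no substitution: consume in ratio q_1:q_2 = 4:3.
Budget: p_1·q_1 + p_2·(3/4)·q_1 = I, so (4·p_1 + 3·p_2)·q_1 = 4·I.
Demand: q_1*(p_1,p_2,I) = 4·I/(4·p_1 + 3·p_2), q_2* = 3·I/(4·p_1 + 3·p_2).
Here 4·4 + 3·4 = 28, giving q_1* = 5.4286.
At I' = 247: q_1* = 35.2857. Change: 35.2857 − 5.4286 = 29.8571.

Δq_1* = 29.8571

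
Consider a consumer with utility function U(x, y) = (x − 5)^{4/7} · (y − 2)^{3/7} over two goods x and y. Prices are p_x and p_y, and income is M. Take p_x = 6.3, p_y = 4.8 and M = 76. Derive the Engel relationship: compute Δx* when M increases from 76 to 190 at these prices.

Substituting into the budget: x* = 5 + 4/7·(M − 5·p_x − 2·p_y)/p_x, and y* = 2 + 3/7·(…)/p_y.
Discretionary income = 76 − 5·6.3 − 2·4.8 = 34.9; x* = 5 + 4/7·34.9/6.3 = 8.1655.
At M' = 190: x* = 18.5057. Change: 18.5057 − 8.1655 = 10.3401.

Δx* = 10.3401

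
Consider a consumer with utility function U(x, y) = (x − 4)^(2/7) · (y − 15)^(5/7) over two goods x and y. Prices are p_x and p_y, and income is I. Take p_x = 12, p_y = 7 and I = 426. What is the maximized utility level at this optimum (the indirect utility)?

Discretionary income = 426 − 4·12 − 15·7 = 273; x* = 4 + 2/7·273/12 = 10.5; y* = 15 + 5/7·273/7 = 42.8571.
Utility at the optimum: U(10.5, 42.8571) = 18.3806.

V = 18.3806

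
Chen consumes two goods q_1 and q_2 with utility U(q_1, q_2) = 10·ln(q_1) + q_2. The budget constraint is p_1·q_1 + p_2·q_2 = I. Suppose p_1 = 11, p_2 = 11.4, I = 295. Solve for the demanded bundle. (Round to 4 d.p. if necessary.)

At the given prices: q_1* = 10·11.4/11 = 10.3636, and q_2* = 15.8772.

q_1* = 10.3636, q_2* = 15.8772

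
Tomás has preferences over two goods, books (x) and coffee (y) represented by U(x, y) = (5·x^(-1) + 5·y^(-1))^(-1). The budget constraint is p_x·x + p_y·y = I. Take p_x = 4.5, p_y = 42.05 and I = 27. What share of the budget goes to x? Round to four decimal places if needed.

share on x = 0.2465

Substitute y = (y/x)·x into the budget: x* = I/(p_x + p_y·(y/x)).
Numerically y/x = 0.327132, so x* = 27/(4.5 + 42.05·0.327132) = 1.479 and y* = 0.327132·1.479 = 0.4838.
Expenditure on x: 4.5·1.479 = 6.6554; share = 0.2465.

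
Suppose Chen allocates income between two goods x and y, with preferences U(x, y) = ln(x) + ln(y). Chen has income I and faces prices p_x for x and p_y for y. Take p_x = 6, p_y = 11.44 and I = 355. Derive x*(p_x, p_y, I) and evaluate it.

x* = 29.5833

Tangency: MRS = y/x = p_x/p_y.
Rearranging, p_y·y = p_x·x. Substituting into the budget gives p_x·x·(1 + 1) = I.
Demand: x*(p_x,p_y,I) = 0.5·I/p_x and y* = 0.5·I/p_y.
At p_x=6, p_y=11.44, I=355: x* = 0.5·355/6 = 29.5833.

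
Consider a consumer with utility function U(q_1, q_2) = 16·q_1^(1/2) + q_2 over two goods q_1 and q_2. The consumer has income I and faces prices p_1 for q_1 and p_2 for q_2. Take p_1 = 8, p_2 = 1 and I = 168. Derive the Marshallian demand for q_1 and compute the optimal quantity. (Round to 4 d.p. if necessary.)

Utility is quasi-linear in q_2; the FOC for q_1 is 8/√q_1 = p_1/p_2.
Solve: √q_1 = 8·p_2/p_1, so q_1*(p_1,p_2) = (8·p_2/p_1)², and q_2* = (I − p_1·q_1*)/p_2.
Plugging in: q_1* = (8·1/8)² = 1.

q_1* = 1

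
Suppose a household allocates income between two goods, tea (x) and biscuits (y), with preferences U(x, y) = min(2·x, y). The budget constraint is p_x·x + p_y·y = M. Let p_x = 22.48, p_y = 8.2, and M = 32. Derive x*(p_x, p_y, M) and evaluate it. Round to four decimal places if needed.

Leontief preferences: the optimum is at the kink where x/1 = y/2, i.e. y = 2·x.
Budget: p_x·x + p_y·2·x = M, so (p_x + 2·p_y)·x = M.
Demand: x*(p_x,p_y,M) = M/(p_x + 2·p_y), y* = 2·M/(p_x + 2·p_y).
Here 22.48 + 2·8.2 = 38.88, giving x* = 0.823.

x* = 0.823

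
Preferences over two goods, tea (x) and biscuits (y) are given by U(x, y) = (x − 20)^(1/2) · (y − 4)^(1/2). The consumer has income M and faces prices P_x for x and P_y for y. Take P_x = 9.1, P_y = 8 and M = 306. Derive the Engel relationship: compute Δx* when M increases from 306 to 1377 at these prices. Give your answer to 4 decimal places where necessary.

This is Cobb-Douglas in (x−20, y−4): tangency gives 0.5·P_y·(y−4) = 0.5·P_x·(x−20).
After buying the subsistence bundle (20, 4), a share 0.5 of the remaining income goes to x: x* = 20 + 0.5·(M − 20P_x − 4P_y)/P_x.
Discretionary income = 306 − 20·9.1 − 4·8 = 92; x* = 20 + 0.5·92/9.1 = 25.0549.
At M' = 1377: x* = 83.9011. Change: 83.9011 − 25.0549 = 58.8462.

Δx* = 58.8462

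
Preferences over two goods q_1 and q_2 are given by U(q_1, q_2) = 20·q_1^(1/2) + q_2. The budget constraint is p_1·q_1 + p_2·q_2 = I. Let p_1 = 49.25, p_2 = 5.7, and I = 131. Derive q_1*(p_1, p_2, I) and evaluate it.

Utility is quasi-linear in q_2; the FOC for q_1 is 10/√q_1 = p_1/p_2.
Thus q_1* = (10·p_2/p_1)² — independent of I — with the rest of income spent on q_2.
Plugging in: q_1* = (10·5.7/49.25)² = 1.3395.

q_1* = 1.3395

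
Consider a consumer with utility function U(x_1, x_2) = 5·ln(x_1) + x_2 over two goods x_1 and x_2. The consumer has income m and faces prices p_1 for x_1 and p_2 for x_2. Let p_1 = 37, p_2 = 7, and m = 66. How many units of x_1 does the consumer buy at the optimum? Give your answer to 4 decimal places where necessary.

x_1* = 0.9459

So x_1*(p_1,p_2) = 5·p_2/p_1, independent of income; and x_2* = (m − 5·p_2)/p_2.
At the given prices: x_1* = 5·7/37 = 0.9459.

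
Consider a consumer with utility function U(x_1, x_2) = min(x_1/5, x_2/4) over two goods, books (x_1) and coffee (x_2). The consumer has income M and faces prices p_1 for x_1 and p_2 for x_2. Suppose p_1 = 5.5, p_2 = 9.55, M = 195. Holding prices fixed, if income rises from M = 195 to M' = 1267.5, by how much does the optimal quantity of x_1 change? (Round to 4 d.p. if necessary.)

Δx_1* = 81.621

With perfect complements, no substitution: consume in ratio x_1:x_2 = 5:4.
Budget: p_1·x_1 + p_2·(4/5)·x_1 = M, so (5·p_1 + 4·p_2)·x_1 = 5·M.
Demand: x_1*(p_1,p_2,M) = 5·M/(5·p_1 + 4·p_2), x_2* = 4·M/(5·p_1 + 4·p_2).
Here 5·5.5 + 4·9.55 = 65.7, giving x_1* = 14.8402.
At M' = 1267.5: x_1* = 96.4612. Change: 96.4612 − 14.8402 = 81.621.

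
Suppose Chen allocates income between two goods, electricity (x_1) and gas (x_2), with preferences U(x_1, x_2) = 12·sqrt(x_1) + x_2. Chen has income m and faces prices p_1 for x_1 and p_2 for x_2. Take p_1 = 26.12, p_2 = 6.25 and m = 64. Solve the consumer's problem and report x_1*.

x_1* = 2.0612

Set MRS = p_1/p_2: 6·x_1^(−1/2) = p_1/p_2.
Thus x_1* = (6·p_2/p_1)² — independent of m — with the rest of income spent on x_2.
Plugging in: x_1* = (6·6.25/26.12)² = 2.0612.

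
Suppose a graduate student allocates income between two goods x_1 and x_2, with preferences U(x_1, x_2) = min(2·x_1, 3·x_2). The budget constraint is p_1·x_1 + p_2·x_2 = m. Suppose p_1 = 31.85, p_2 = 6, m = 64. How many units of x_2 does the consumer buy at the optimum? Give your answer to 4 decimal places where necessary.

x_2* = 1.1901

Leontief preferences: the optimum is at the kink where x_1/3 = x_2/2, i.e. x_2 = (2/3)·x_1.
Budget: p_1·x_1 + p_2·(2/3)·x_1 = m, so (3·p_1 + 2·p_2)·x_1 = 3·m.
Demand: x_1*(p_1,p_2,m) = 3·m/(3·p_1 + 2·p_2), x_2* = 2·m/(3·p_1 + 2·p_2).
Here 3·31.85 + 2·6 = 107.55, giving x_2* = 1.1901.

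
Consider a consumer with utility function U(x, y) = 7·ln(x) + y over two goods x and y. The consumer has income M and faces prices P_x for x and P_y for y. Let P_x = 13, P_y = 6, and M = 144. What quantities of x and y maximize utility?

x* = 3.2308, y* = 17

Set MRS = P_x/P_y: (7/x)/1 = P_x/P_y.
So x*(P_x,P_y) = 7·P_y/P_x, independent of income; and y* = (M − 7·P_y)/P_y.
At the given prices: x* = 7·6/13 = 3.2308, and y* = 17.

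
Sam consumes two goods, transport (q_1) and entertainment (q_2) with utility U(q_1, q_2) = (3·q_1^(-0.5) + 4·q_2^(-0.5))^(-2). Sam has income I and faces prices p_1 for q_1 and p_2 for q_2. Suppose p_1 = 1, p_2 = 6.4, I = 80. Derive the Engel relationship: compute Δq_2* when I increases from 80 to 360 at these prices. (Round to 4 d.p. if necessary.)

MRS = MU_q_1/MU_q_2 = (3/4)·(q_2/q_1)^(1.5). Set equal to p_1/p_2.
Hence q_2/q_1 = ((4/3)·p_1/p_2)^(1/(1.5)), i.e. raised to the 2/3 power.
With the ratio pinned down, the budget gives q_1* = I/(p_1 + p_2·(q_2/q_1)) and q_2* = (q_2/q_1)·q_1*.
Numerically q_2/q_1 = 0.35143, so q_1* = 80/(1 + 6.4·0.35143) = 24.6218 and q_2* = 0.35143·24.6218 = 8.6528.
At I' = 360: q_2* = 38.9378. Change: 38.9378 − 8.6528 = 30.285.

Δq_2* = 30.285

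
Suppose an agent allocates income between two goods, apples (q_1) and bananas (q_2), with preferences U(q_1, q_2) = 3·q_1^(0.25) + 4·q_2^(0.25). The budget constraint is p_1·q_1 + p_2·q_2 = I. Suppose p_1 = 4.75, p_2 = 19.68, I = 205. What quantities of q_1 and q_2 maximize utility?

q_1* = 22.552, q_2* = 4.9735

From the CES first-order condition, (3/4)·(q_2/q_1)^(0.75) = p_1/p_2.
Hence q_2/q_1 = ((4/3)·p_1/p_2)^(1/(0.75)), i.e. raised to the 4/3 power.
With the ratio pinned down, the budget gives q_1* = I/(p_1 + p_2·(q_2/q_1)) and q_2* = (q_2/q_1)·q_1*.
Numerically q_2/q_1 = 0.220534, so q_1* = 205/(4.75 + 19.68·0.220534) = 22.552 and q_2* = 0.220534·22.552 = 4.9735.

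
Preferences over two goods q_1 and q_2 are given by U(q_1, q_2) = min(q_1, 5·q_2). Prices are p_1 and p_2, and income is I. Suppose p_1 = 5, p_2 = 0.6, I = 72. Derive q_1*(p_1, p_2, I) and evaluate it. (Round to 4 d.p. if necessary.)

q_1* = 14.0625

Demand: q_1*(p_1,p_2,I) = 5·I/(5·p_1 + p_2), q_2* = I/(5·p_1 + p_2).
Here 5·5 + 0.6 = 25.6, giving q_1* = 14.0625.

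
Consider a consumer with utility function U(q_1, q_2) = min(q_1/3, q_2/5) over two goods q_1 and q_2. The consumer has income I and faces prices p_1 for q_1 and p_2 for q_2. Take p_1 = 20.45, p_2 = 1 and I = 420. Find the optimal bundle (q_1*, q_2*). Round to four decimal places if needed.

q_1* = 18.9902, q_2* = 31.6503

With perfect complements, no substitution: consume in ratio q_1:q_2 = 3:5.
Budget: p_1·q_1 + p_2·(5/3)·q_1 = I, so (3·p_1 + 5·p_2)·q_1 = 3·I.
Demand: q_1*(p_1,p_2,I) = 3·I/(3·p_1 + 5·p_2), q_2* = 5·I/(3·p_1 + 5·p_2).
Here 3·20.45 + 5·1 = 66.35, giving q_1* = 18.9902 and q_2* = 31.6503.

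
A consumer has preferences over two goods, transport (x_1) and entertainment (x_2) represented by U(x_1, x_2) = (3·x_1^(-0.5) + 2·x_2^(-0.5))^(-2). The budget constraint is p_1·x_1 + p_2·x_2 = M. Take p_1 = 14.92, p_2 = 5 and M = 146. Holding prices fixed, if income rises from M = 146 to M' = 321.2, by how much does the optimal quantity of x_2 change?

Δx_2* = 12.1392

MU_x_1 ∝ 3·x_1^(-1.5), MU_x_2 ∝ 2·x_2^(-1.5), so MRS = (3/2)·(x_2/x_1)^(1.5) = p_1/p_2.
Hence x_2/x_1 = ((2/3)·p_1/p_2)^(1/(1.5)), i.e. raised to the 2/3 power.
Substitute x_2 = (x_2/x_1)·x_1 into the budget: x_1* = M/(p_1 + p_2·(x_2/x_1)).
Numerically x_2/x_1 = 1.581752, so x_1* = 146/(14.92 + 5·1.581752) = 6.3954 and x_2* = 1.581752·6.3954 = 10.116.
At M' = 321.2: x_2* = 22.2552. Change: 22.2552 − 10.116 = 12.1392.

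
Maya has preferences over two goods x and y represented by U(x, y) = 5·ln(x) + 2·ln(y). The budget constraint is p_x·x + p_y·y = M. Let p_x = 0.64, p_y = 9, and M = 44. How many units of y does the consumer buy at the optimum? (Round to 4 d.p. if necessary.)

MU_x/MU_y = (5·y)/(2·x); tangency sets this equal to p_x/p_y.
So 5·p_y·y = 2·p_x·x; combined with the budget, a share 5/7 of income goes to x.
Demand: x*(p_x,p_y,M) = 5/7·M/p_x and y* = 2/7·M/p_y.
At p_x=0.64, p_y=9, M=44: y* = 2/7·44/9 = 1.3968.

y* = 1.3968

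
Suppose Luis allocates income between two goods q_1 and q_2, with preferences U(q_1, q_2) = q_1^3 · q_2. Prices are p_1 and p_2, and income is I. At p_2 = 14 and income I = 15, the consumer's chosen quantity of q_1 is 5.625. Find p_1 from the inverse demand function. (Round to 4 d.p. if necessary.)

MU_q_1/MU_q_2 = (3·q_2)/(q_1); tangency sets this equal to p_1/p_2.
Rearranging, p_2·q_2 = (1/3)·p_1·q_1. Substituting into the budget gives p_1·q_1·(1 + (1/3)) = I.
Demand: q_1*(p_1,p_2,I) = 0.75·I/p_1 and q_2* = 0.25·I/p_2.
Set q_1* = 5.625 in the demand function and solve for p_1: p_1 = 2.

p_1 = 2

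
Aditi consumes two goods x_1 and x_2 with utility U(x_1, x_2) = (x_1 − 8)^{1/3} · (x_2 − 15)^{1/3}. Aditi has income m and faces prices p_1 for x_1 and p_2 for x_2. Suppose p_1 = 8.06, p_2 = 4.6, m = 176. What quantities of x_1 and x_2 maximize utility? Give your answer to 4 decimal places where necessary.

x_1* = 10.6377, x_2* = 19.6217

MRS = (x_2−15)/(x_1−8). Tangency with p_1/p_2 gives x_2−15 = (p_1/p_2)·(x_1−8).
Substituting into the budget: x_1* = 8 + 0.5·(m − 8·p_1 − 15·p_2)/p_1, and x_2* = 15 + 0.5·(…)/p_2.
Discretionary income = 176 − 8·8.06 − 15·4.6 = 42.52; x_1* = 8 + 0.5·42.52/8.06 = 10.6377; x_2* = 15 + 0.5·42.52/4.6 = 19.6217.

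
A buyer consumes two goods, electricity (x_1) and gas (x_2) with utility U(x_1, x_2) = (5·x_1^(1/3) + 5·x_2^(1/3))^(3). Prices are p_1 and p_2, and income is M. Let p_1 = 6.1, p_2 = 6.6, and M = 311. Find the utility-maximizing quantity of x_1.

MRS = MU_x_1/MU_x_2 = (x_2/x_1)^(2/3). Set equal to p_1/p_2.
Solve for the ratio: x_2/x_1 = [p_1/p_2]^(1.5).
With the ratio pinned down, the budget gives x_1* = M/(p_1 + p_2·(x_2/x_1)) and x_2* = (x_2/x_1)·x_1*.
Numerically x_2/x_1 = 0.888544, so x_1* = 311/(6.1 + 6.6·0.888544) = 25.9938.

x_1* = 25.9938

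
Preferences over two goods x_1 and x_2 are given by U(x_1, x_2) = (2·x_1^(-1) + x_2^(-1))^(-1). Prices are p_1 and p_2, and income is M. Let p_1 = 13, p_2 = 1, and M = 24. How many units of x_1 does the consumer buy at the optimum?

x_1* = 1.5435

MRS = MU_x_1/MU_x_2 = 2·(x_2/x_1)^(2). Set equal to p_1/p_2.
Hence x_2/x_1 = ((1/2)·p_1/p_2)^(1/(2)), i.e. raised to the 0.5 power.
Substitute x_2 = (x_2/x_1)·x_1 into the budget: x_1* = M/(p_1 + p_2·(x_2/x_1)).
Numerically x_2/x_1 = 2.54951, so x_1* = 24/(13 + 1·2.54951) = 1.5435.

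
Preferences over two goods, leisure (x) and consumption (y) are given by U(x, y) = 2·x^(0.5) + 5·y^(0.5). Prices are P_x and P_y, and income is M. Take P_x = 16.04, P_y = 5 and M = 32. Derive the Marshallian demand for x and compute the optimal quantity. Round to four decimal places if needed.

From the CES first-order condition, (2/5)·(y/x)^(0.5) = P_x/P_y.
Hence y/x = ((5/2)·P_x/P_y)^(1/(0.5)), i.e. raised to the 2 power.
With the ratio pinned down, the budget gives x* = M/(P_x + P_y·(y/x)) and y* = (y/x)·x*.
Numerically y/x = 64.3204, so x* = 32/(16.04 + 5·64.3204) = 0.0948.

x* = 0.0948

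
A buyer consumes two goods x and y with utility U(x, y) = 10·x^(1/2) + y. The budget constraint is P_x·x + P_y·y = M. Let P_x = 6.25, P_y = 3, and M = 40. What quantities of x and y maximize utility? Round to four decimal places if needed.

x* = 5.76, y* = 1.3333

Set MRS = P_x/P_y: 5·x^(−1/2) = P_x/P_y.
Solve: √x = 5·P_y/P_x, so x*(P_x,P_y) = (5·P_y/P_x)², and y* = (M − P_x·x*)/P_y.
Plugging in: x* = (5·3/6.25)² = 5.76, y* = 1.3333.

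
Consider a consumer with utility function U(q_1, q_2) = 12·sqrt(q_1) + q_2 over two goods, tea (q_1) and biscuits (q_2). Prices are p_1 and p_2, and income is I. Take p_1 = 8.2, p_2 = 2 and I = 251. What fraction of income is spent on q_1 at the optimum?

Set MRS = p_1/p_2: 6·q_1^(−1/2) = p_1/p_2.
Thus q_1* = (6·p_2/p_1)² — independent of I — with the rest of income spent on q_2.
Plugging in: q_1* = (6·2/8.2)² = 2.1416, q_2* = 116.7195.
Expenditure on q_1: 8.2·2.1416 = 17.561; share = 0.07.

share on q_1 = 0.07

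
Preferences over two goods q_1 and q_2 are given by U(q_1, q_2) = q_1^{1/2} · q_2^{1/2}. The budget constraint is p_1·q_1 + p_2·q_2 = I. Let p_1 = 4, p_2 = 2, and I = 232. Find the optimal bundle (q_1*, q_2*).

q_1* = 29, q_2* = 58

MU_q_1/MU_q_2 = (0.5·q_2)/(0.5·q_1); tangency sets this equal to p_1/p_2.
So 0.5·p_2·q_2 = 0.5·p_1·q_1; combined with the budget, a share 0.5 of income goes to q_1.
Demand: q_1*(p_1,p_2,I) = 0.5·I/p_1 and q_2* = 0.5·I/p_2.
At p_1=4, p_2=2, I=232: q_1* = 0.5·232/4 = 29, q_2* = 58.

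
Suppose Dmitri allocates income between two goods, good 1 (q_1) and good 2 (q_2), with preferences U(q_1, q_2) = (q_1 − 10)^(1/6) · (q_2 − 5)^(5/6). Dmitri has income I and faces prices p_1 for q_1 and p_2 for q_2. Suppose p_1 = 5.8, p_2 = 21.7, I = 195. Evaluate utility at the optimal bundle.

V = 1.0428

MRS = (1/5)·(q_2−5)/(q_1−10). Tangency with p_1/p_2 gives q_2−5 = 5·(p_1/p_2)·(q_1−10).
After buying the subsistence bundle (10, 5), a share 1/6 of the remaining income goes to q_1: q_1* = 10 + 1/6·(I − 10p_1 − 5p_2)/p_1.
Discretionary income = 195 − 10·5.8 − 5·21.7 = 28.5; q_1* = 10 + 1/6·28.5/5.8 = 10.819; q_2* = 5 + 5/6·28.5/21.7 = 6.0945.
Utility at the optimum: U(10.819, 6.0945) = 1.0428.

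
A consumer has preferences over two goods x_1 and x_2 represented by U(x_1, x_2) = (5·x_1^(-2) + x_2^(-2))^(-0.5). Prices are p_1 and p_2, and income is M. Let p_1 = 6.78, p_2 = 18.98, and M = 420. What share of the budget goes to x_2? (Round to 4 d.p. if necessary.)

share on x_2 = 0.5374

MRS = MU_x_1/MU_x_2 = 5·(x_2/x_1)^(3). Set equal to p_1/p_2.
Hence x_2/x_1 = ((1/5)·p_1/p_2)^(1/(3)), i.e. raised to the 1/3 power.
With the ratio pinned down, the budget gives x_1* = M/(p_1 + p_2·(x_2/x_1)) and x_2* = (x_2/x_1)·x_1*.
Numerically x_2/x_1 = 0.414942, so x_1* = 420/(6.78 + 18.98·0.414942) = 28.658 and x_2* = 0.414942·28.658 = 11.8914.
Expenditure on x_2: 18.98·11.8914 = 225.6989; share = 0.5374.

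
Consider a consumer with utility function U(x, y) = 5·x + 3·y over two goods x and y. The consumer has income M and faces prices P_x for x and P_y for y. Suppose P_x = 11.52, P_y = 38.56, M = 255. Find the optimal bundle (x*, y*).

x* = 22.1354, y* = 0

Linear utility — the consumer picks whichever good has higher MU/price: 5/11.52 = 0.434 vs 3/38.56 = 0.0778.
x gives more utility per dollar, so spend all income on x: x* = M/P_x, y* = 0.
Numerically: x* = 22.1354, y* = 0.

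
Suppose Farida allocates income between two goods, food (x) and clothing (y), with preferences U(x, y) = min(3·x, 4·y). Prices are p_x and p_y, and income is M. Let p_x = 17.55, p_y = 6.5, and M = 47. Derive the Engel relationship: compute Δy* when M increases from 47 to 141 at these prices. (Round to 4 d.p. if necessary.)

Here 4·17.55 + 3·6.5 = 89.7, giving y* = 1.5719.
At M' = 141: y* = 4.7157. Change: 4.7157 − 1.5719 = 3.1438.

Δy* = 3.1438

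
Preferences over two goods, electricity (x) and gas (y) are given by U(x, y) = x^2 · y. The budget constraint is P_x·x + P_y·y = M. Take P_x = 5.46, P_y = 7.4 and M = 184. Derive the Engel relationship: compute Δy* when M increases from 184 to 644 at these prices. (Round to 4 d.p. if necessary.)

MU_x/MU_y = (2·y)/(x); tangency sets this equal to P_x/P_y.
So 2·P_y·y = P_x·x; combined with the budget, a share 2/3 of income goes to x.
Demand: x*(P_x,P_y,M) = 2/3·M/P_x and y* = 1/3·M/P_y.
At P_x=5.46, P_y=7.4, M=184: y* = 1/3·184/7.4 = 8.2883.
At M' = 644: y* = 29.009. Change: 29.009 − 8.2883 = 20.7207.

Δy* = 20.7207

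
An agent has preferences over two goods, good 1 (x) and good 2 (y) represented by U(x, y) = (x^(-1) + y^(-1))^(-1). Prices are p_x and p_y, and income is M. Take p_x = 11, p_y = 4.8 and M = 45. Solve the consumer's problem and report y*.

MRS = MU_x/MU_y = (y/x)^(2). Set equal to p_x/p_y.
Solve for the ratio: y/x = [p_x/p_y]^(0.5).
Substitute y = (y/x)·x into the budget: x* = M/(p_x + p_y·(y/x)).
Numerically y/x = 1.513825, so x* = 45/(11 + 4.8·1.513825) = 2.4635 and y* = 1.513825·2.4635 = 3.7294.

y* = 3.7294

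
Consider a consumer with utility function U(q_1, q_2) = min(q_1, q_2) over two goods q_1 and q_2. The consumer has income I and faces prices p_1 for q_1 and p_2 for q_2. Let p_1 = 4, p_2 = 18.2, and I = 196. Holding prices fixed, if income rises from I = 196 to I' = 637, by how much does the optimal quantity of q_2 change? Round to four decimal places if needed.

Δq_2* = 19.8649

Leontief preferences: the optimum is at the kink where q_1/1 = q_2/1, i.e. q_2 = q_1.
Budget: p_1·q_1 + p_2·q_1 = I, so (p_1 + p_2)·q_1 = I.
Demand: q_1*(p_1,p_2,I) = I/(p_1 + p_2), q_2* = I/(p_1 + p_2).
Here 4 + 18.2 = 22.2, giving q_2* = 8.8288.
At I' = 637: q_2* = 28.6937. Change: 28.6937 − 8.8288 = 19.8649.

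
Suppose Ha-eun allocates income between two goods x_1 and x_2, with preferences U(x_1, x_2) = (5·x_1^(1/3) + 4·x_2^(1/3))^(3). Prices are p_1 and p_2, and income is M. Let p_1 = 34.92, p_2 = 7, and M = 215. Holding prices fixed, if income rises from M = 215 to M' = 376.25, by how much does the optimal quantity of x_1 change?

MRS = MU_x_1/MU_x_2 = (5/4)·(x_2/x_1)^(2/3). Set equal to p_1/p_2.
Solve for the ratio: x_2/x_1 = [(4/5)·p_1/p_2]^(1.5).
With the ratio pinned down, the budget gives x_1* = M/(p_1 + p_2·(x_2/x_1)) and x_2* = (x_2/x_1)·x_1*.
Numerically x_2/x_1 = 7.972587, so x_1* = 215/(34.92 + 7·7.972587) = 2.3697.
At M' = 376.25: x_1* = 4.147. Change: 4.147 − 2.3697 = 1.7773.

Δx_1* = 1.7773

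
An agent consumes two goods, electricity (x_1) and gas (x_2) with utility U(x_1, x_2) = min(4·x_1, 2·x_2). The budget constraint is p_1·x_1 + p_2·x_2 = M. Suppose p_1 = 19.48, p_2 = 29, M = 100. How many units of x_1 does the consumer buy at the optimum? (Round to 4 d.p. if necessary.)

Demand: x_1*(p_1,p_2,M) = 2·M/(2·p_1 + 4·p_2), x_2* = 4·M/(2·p_1 + 4·p_2).
Here 2·19.48 + 4·29 = 154.96, giving x_1* = 1.2907.

x_1* = 1.2907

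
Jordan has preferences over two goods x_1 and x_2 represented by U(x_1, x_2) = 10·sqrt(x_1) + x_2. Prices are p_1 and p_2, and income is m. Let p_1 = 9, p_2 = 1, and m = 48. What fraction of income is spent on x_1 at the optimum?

Utility is quasi-linear in x_2; the FOC for x_1 is 5/√x_1 = p_1/p_2.
Thus x_1* = (5·p_2/p_1)² — independent of m — with the rest of income spent on x_2.
Plugging in: x_1* = (5·1/9)² = 0.3086, x_2* = 45.2222.
Expenditure on x_1: 9·0.3086 = 2.7778; share = 0.0579.

share on x_1 = 0.0579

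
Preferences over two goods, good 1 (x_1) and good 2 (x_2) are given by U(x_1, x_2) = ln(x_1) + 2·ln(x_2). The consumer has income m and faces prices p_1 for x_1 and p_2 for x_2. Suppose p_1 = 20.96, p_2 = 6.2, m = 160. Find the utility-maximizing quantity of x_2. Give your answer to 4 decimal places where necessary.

MU_x_1/MU_x_2 = (x_2)/(2·x_1); tangency sets this equal to p_1/p_2.
Rearranging, p_2·x_2 = 2·p_1·x_1. Substituting into the budget gives p_1·x_1·(1 + 2) = m.
Demand: x_1*(p_1,p_2,m) = 1/3·m/p_1 and x_2* = 2/3·m/p_2.
At p_1=20.96, p_2=6.2, m=160: x_2* = 2/3·160/6.2 = 17.2043.

x_2* = 17.2043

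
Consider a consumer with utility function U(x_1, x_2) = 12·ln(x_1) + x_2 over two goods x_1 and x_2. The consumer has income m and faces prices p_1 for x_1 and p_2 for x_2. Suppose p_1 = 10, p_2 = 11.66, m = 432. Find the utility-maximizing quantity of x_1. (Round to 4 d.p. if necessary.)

x_1* = 13.992

Set MRS = p_1/p_2: (12/x_1)/1 = p_1/p_2.
So x_1*(p_1,p_2) = 12·p_2/p_1, independent of income; and x_2* = (m − 12·p_2)/p_2.
At the given prices: x_1* = 12·11.66/10 = 13.992.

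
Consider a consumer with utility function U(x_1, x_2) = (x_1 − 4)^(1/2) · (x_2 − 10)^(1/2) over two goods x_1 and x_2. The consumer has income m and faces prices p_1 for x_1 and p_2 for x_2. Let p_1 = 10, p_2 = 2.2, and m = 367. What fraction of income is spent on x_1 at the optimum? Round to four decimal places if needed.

share on x_1 = 0.5245

Let x_1' = x_1−4, x_2' = x_2−10. MRS = x_2'/x_1' = p_1/p_2.
Substituting into the budget: x_1* = 4 + 0.5·(m − 4·p_1 − 10·p_2)/p_1, and x_2* = 10 + 0.5·(…)/p_2.
Discretionary income = 367 − 4·10 − 10·2.2 = 305; x_1* = 4 + 0.5·305/10 = 19.25; x_2* = 10 + 0.5·305/2.2 = 79.3182.
Expenditure on x_1: 10·19.25 = 192.5; share = 0.5245.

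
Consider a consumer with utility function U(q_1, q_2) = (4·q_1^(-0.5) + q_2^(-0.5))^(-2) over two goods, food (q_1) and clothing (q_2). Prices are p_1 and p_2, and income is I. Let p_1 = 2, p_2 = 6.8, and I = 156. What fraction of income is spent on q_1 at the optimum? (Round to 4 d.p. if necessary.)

share on q_1 = 0.6263

From the CES first-order condition, 4·(q_2/q_1)^(1.5) = p_1/p_2.
Solve for the ratio: q_2/q_1 = [(1/4)·p_1/p_2]^(2/3).
Substitute q_2 = (q_2/q_1)·q_1 into the budget: q_1* = I/(p_1 + p_2·(q_2/q_1)).
Numerically q_2/q_1 = 0.175512, so q_1* = 156/(2 + 6.8·0.175512) = 48.8495 and q_2* = 0.175512·48.8495 = 8.5737.
Expenditure on q_1: 2·48.8495 = 97.699; share = 0.6263.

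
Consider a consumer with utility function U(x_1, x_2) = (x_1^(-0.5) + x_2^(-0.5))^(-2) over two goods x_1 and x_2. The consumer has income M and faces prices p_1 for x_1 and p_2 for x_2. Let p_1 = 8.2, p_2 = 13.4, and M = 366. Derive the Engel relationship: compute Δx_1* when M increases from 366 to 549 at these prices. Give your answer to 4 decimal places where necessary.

Δx_1* = 10.2472

MU_x_1 ∝ x_1^(-1.5), MU_x_2 ∝ x_2^(-1.5), so MRS = (x_2/x_1)^(1.5) = p_1/p_2.
Solve for the ratio: x_2/x_1 = [p_1/p_2]^(2/3).
Substitute x_2 = (x_2/x_1)·x_1 into the budget: x_1* = M/(p_1 + p_2·(x_2/x_1)).
Numerically x_2/x_1 = 0.720785, so x_1* = 366/(8.2 + 13.4·0.720785) = 20.4944.
At M' = 549: x_1* = 30.7416. Change: 30.7416 − 20.4944 = 10.2472.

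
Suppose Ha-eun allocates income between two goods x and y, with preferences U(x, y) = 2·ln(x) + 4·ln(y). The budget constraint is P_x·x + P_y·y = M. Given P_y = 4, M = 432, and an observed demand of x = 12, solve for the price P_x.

P_x = 12

The MRS is (1/2)·y/x. Set MRS = P_x/P_y.
Rearranging, P_y·y = 2·P_x·x. Substituting into the budget gives P_x·x·(1 + 2) = M.
Demand: x*(P_x,P_y,M) = 1/3·M/P_x and y* = 2/3·M/P_y.
Set x* = 12 in the demand function and solve for P_x: P_x = 12.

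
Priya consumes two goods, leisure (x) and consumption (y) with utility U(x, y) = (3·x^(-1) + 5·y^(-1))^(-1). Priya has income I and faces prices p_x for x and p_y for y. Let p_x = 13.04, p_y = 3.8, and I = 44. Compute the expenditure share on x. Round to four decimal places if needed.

MRS = MU_x/MU_y = (3/5)·(y/x)^(2). Set equal to p_x/p_y.
Solve for the ratio: y/x = [(5/3)·p_x/p_y]^(0.5).
Substitute y = (y/x)·x into the budget: x* = I/(p_x + p_y·(y/x)).
Numerically y/x = 2.391505, so x* = 44/(13.04 + 3.8·2.391505) = 1.9885 and y* = 2.391505·1.9885 = 4.7554.
Expenditure on x: 13.04·1.9885 = 25.9295; share = 0.5893.

share on x = 0.5893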